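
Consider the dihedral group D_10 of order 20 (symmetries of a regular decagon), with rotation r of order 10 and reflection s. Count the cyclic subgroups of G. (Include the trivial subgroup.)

14

Group the elements of G by the cyclic subgroup they generate; each cyclic subgroup of order d accounts for φ(d) elements.
Cyclic subgroups by order — order 1: 1; order 2: 11; order 5: 1; order 10: 1.
Total: 14.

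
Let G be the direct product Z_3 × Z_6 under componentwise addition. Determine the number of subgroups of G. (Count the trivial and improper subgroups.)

12

|G| = 18, so by Lagrange every subgroup order divides 18. Divisors: 1, 2, 3, 6, 9, 18.
Subgroups by order — order 1: 1; order 2: 1; order 3: 4; order 6: 4; order 9: 1; order 18: 1.
Total: 1 + 1 + 4 + 4 + 1 + 1 = 12.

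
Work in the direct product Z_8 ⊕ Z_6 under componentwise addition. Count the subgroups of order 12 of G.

|G| = 48 and 12 | 48, so subgroups of order 12 are possible by Lagrange.
The subgroups of order 12 are: {(0,0), (0,1), (0,2), (0,3), (0,4), (0,5), (4,0), (4,1), (4,2), (4,3), (4,4), (4,5)}; {(0,0), (0,2), (0,4), (2,0), (2,2), (2,4), (4,0), (4,2), (4,4), (6,0), (6,2), (6,4)}; {(0,0), (0,2), (0,4), (2,1), (2,3), (2,5), (4,0), (4,2), (4,4), (6,1), (6,3), (6,5)}.
So G has 3 subgroups of order 12.

3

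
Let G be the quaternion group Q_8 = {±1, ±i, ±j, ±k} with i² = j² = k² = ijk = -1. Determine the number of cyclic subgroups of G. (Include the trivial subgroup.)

A cyclic subgroup of order d is generated by each of its φ(d) elements of order d, so the cyclic subgroups of order d number (#elements of order d)/φ(d).
Cyclic subgroups by order — order 1: 1; order 2: 1; order 4: 3.
Total: 5.

5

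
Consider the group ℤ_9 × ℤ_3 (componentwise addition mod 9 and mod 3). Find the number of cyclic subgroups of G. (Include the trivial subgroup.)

Each element a generates a cyclic subgroup ⟨a⟩; distinct elements may generate the same one (a cyclic group of order d has φ(d) generators).
Cyclic subgroups by order — order 1: 1; order 3: 4; order 9: 3.
Total: 8.

8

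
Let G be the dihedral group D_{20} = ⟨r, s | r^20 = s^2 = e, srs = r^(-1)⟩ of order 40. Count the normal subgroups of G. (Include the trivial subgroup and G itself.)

G has 48 subgroups. Checking conjugation-invariance by order — order 1: 1/1 normal; order 2: 1/21 normal; order 4: 1/11 normal; order 5: 1/1 normal; order 8: 0/5 normal; order 10: 1/5 normal; order 20: 3/3 normal; order 40: 1/1 normal.
Total normal subgroups: 9.

9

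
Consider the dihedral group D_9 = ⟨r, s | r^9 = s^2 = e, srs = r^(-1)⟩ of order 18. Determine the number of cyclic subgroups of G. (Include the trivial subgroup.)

12

Group the elements of G by the cyclic subgroup they generate; each cyclic subgroup of order d accounts for φ(d) elements.
Cyclic subgroups by order — order 1: 1; order 2: 9; order 3: 1; order 9: 1.
Total: 12.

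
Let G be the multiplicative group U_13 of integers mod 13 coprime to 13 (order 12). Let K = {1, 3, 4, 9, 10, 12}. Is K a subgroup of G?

|K| = 6 divides |G| = 12, consistent with Lagrange.
K contains the identity, every element's inverse is in K, and K is closed under ·: it is a subgroup.
In fact K = ⟨4⟩.

Yes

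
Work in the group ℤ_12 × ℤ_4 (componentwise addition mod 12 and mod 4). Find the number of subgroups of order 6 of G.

|G| = 48 and 6 | 48, so subgroups of order 6 are possible by Lagrange.
The subgroups of order 6 are: {(0,0), (0,2), (4,0), (4,2), (8,0), (8,2)}; {(0,0), (2,0), (4,0), (6,0), (8,0), (10,0)}; {(0,0), (2,2), (4,0), (6,2), (8,0), (10,2)}.
So G has 3 subgroups of order 6.

3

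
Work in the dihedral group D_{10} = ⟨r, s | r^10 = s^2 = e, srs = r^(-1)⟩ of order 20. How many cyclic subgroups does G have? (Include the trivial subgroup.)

14

Each element a generates a cyclic subgroup ⟨a⟩; distinct elements may generate the same one (a cyclic group of order d has φ(d) generators).
Cyclic subgroups by order — order 1: 1; order 2: 11; order 5: 1; order 10: 1.
Total: 14.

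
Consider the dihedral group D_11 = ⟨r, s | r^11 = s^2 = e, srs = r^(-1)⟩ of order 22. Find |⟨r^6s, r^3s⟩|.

22

|⟨r^6s⟩| = 2 and |⟨r^3s⟩| = 2, so |H| is a multiple of lcm(2, 2) = 2 and divides |G| = 22.
Closing {r^6s, r^3s} under the group operation gives all of G, so |H| = 22.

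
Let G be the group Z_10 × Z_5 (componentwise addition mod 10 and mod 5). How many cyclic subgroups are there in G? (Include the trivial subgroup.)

14

Each element a generates a cyclic subgroup ⟨a⟩; distinct elements may generate the same one (a cyclic group of order d has φ(d) generators).
Cyclic subgroups by order — order 1: 1; order 2: 1; order 5: 6; order 10: 6.
Total: 14.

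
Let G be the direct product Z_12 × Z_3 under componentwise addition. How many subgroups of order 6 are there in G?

4

|G| = 36 and 6 | 36, so subgroups of order 6 are possible by Lagrange.
The subgroups of order 6 are: {(0,0), (0,1), (0,2), (6,0), (6,1), (6,2)}; {(0,0), (2,0), (4,0), (6,0), (8,0), (10,0)}; {(0,0), (2,2), (4,1), (6,0), (8,2), (10,1)}; {(0,0), (2,1), (4,2), (6,0), (8,1), (10,2)}.
So G has 4 subgroups of order 6.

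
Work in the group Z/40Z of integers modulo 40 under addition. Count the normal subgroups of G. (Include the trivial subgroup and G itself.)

8

G is abelian, so every subgroup is normal.
G has 8 subgroups in total, hence 8 normal subgroups.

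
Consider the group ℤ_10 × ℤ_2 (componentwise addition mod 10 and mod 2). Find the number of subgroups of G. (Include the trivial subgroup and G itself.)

|G| = 20, so by Lagrange every subgroup order divides 20. Divisors: 1, 2, 4, 5, 10, 20.
Subgroups by order — order 1: 1; order 2: 3; order 4: 1; order 5: 1; order 10: 3; order 20: 1.
Total: 1 + 3 + 1 + 1 + 3 + 1 = 10.

10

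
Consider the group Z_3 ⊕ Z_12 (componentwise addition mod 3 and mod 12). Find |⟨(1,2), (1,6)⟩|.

|⟨(1,2)⟩| = 6 and |⟨(1,6)⟩| = 6, so |H| is a multiple of lcm(6, 6) = 6 and divides |G| = 36.
Closing under the operation: H = {(0,0), (0,2), (0,4), (0,6), (0,8), (0,10), (1,0), (1,2), (1,4), (1,6), (1,8), (1,10), (2,0), (2,2), (2,4), (2,6), (2,8), (2,10)}, so |H| = 18.

18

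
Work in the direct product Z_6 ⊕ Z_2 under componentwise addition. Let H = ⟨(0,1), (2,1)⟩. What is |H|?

|⟨(0,1)⟩| = 2 and |⟨(2,1)⟩| = 6, so |H| is a multiple of lcm(2, 6) = 6 and divides |G| = 12.
Closing under the operation: H = {(0,0), (0,1), (2,0), (2,1), (4,0), (4,1)}, so |H| = 6.

6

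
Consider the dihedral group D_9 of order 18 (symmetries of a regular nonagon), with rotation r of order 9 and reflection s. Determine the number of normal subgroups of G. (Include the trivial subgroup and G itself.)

G has 16 subgroups. Checking conjugation-invariance by order — order 1: 1/1 normal; order 2: 0/9 normal; order 3: 1/1 normal; order 6: 0/3 normal; order 9: 1/1 normal; order 18: 1/1 normal.
Total normal subgroups: 4.

4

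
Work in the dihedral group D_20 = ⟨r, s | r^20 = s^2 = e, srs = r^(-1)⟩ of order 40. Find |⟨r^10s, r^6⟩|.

20

|⟨r^10s⟩| = 2 and |⟨r^6⟩| = 10, so |H| is a multiple of lcm(2, 10) = 10 and divides |G| = 40.
Closing under the operation: H = {e, r^2, r^4, r^6, r^8, r^10, r^12, r^14, r^16, r^18, s, r^2s, r^4s, r^6s, r^8s, r^10s, r^12s, r^14s, r^16s, r^18s}, so |H| = 20.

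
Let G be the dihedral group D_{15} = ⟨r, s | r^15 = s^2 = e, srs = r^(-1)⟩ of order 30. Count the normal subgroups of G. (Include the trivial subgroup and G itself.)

5

G has 28 subgroups. Checking conjugation-invariance by order — order 1: 1/1 normal; order 2: 0/15 normal; order 3: 1/1 normal; order 5: 1/1 normal; order 6: 0/5 normal; order 10: 0/3 normal; order 15: 1/1 normal; order 30: 1/1 normal.
Total normal subgroups: 5.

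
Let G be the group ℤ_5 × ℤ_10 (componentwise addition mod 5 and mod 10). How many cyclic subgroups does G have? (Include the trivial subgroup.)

14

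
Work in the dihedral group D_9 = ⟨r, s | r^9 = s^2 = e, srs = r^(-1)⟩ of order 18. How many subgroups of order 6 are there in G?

3

|G| = 18 and 6 | 18, so subgroups of order 6 are possible by Lagrange.
The subgroups of order 6 are: {e, r^3, r^6, r^2s, r^5s, r^8s}; {e, r^3, r^6, s, r^3s, r^6s}; {e, r^3, r^6, rs, r^4s, r^7s}.
So G has 3 subgroups of order 6.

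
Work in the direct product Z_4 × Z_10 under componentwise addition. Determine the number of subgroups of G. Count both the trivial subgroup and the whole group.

|G| = 40, so by Lagrange every subgroup order divides 40. Divisors: 1, 2, 4, 5, 8, 10, 20, 40.
Subgroups by order — order 1: 1; order 2: 3; order 4: 3; order 5: 1; order 8: 1; order 10: 3; order 20: 3; order 40: 1.
Total: 1 + 3 + 3 + 1 + 1 + 3 + 3 + 1 = 16.

16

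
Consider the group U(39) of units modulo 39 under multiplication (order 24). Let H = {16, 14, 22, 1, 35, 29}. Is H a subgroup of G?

|H| = 6 divides |G| = 24, consistent with Lagrange.
H contains the identity, every element's inverse is in H, and H is closed under ·: it is a subgroup.
In fact H = ⟨35⟩.

Yes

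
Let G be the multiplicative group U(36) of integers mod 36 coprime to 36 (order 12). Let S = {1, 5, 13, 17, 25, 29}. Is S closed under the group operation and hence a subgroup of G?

Yes

|S| = 6 divides |G| = 12, consistent with Lagrange.
S contains the identity, every element's inverse is in S, and S is closed under ·: it is a subgroup.
In fact S = ⟨29⟩.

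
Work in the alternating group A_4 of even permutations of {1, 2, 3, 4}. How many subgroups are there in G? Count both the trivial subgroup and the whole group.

10

|G| = 12, so by Lagrange every subgroup order divides 12. Divisors: 1, 2, 3, 4, 6, 12.
Subgroups by order — order 1: 1; order 2: 3; order 3: 4; order 4: 1; order 6: 0; order 12: 1.
Total: 1 + 3 + 4 + 1 + 0 + 1 = 10.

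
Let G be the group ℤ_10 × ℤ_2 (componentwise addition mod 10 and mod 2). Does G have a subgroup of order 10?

Yes

10 | 20. A subgroup of order 10 is {(0,0), (0,1), (2,0), (2,1), (4,0), (4,1), (6,0), (6,1), (8,0), (8,1)}.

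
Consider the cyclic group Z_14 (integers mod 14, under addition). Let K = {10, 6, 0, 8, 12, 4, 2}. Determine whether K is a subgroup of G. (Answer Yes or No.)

Yes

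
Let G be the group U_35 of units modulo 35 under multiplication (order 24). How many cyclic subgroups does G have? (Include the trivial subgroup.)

A cyclic subgroup of order d is generated by each of its φ(d) elements of order d, so the cyclic subgroups of order d number (#elements of order d)/φ(d).
Cyclic subgroups by order — order 1: 1; order 2: 3; order 3: 1; order 4: 2; order 6: 3; order 12: 2.
Total: 12.

12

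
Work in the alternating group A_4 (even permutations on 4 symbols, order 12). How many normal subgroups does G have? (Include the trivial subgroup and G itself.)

3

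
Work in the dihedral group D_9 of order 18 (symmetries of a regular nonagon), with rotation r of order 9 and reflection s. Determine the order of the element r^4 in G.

9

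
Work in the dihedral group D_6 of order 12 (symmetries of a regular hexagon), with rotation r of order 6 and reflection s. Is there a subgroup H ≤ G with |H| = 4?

Yes

4 | 12. A subgroup of order 4 is {e, r^3, r^2s, r^5s}.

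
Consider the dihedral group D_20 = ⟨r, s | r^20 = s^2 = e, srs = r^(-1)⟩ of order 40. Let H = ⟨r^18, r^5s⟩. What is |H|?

|⟨r^18⟩| = 10 and |⟨r^5s⟩| = 2, so |H| is a multiple of lcm(10, 2) = 10 and divides |G| = 40.
Closing under the operation: H = {e, r^2, r^4, r^6, r^8, r^10, r^12, r^14, r^16, r^18, rs, r^3s, r^5s, r^7s, r^9s, r^11s, r^13s, r^15s, r^17s, r^19s}, so |H| = 20.

20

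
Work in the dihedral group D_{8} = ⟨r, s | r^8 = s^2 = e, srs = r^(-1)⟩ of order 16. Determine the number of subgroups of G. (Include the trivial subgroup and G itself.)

19

|G| = 16, so by Lagrange every subgroup order divides 16. Divisors: 1, 2, 4, 8, 16.
Subgroups by order — order 1: 1; order 2: 9; order 4: 5; order 8: 3; order 16: 1.
Total: 1 + 9 + 5 + 3 + 1 = 19.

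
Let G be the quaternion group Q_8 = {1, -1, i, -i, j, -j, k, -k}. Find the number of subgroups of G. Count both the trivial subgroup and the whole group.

|G| = 8, so by Lagrange every subgroup order divides 8. Divisors: 1, 2, 4, 8.
Subgroups by order — order 1: 1; order 2: 1; order 4: 3; order 8: 1.
Total: 1 + 1 + 3 + 1 = 6.

6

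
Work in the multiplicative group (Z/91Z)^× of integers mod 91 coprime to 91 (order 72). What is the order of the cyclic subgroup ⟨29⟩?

3

Compute successive powers of 29 mod 91: 29, 22, 1; 29^3 ≡ 1 (mod 91).
So |⟨29⟩| = 3.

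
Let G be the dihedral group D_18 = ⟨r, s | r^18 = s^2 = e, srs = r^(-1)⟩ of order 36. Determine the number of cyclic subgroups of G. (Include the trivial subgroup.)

24

A cyclic subgroup of order d is generated by each of its φ(d) elements of order d, so the cyclic subgroups of order d number (#elements of order d)/φ(d).
Cyclic subgroups by order — order 1: 1; order 2: 19; order 3: 1; order 6: 1; order 9: 1; order 18: 1.
Total: 24.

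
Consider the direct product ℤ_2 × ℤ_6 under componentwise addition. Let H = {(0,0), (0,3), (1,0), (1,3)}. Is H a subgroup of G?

Yes

|H| = 4 divides |G| = 12, consistent with Lagrange.
H contains the identity, every element's inverse is in H, and H is closed under +: it is a subgroup.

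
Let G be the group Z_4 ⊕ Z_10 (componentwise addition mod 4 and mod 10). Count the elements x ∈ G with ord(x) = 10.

An element (a,b) has order lcm(ord(a), ord(b)); count pairs with lcm equal to 10.
Enumerating gives 12 such elements.

12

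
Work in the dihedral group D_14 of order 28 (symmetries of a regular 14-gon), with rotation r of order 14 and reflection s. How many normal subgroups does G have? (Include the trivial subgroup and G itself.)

7

G has 28 subgroups. Checking conjugation-invariance by order — order 1: 1/1 normal; order 2: 1/15 normal; order 4: 0/7 normal; order 7: 1/1 normal; order 14: 3/3 normal; order 28: 1/1 normal.
Total normal subgroups: 7.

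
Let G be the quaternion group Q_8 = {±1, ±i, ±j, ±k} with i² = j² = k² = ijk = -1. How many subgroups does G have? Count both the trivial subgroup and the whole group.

6

|G| = 8, so by Lagrange every subgroup order divides 8. Divisors: 1, 2, 4, 8.
Subgroups by order — order 1: 1; order 2: 1; order 4: 3; order 8: 1.
Total: 1 + 1 + 3 + 1 = 6.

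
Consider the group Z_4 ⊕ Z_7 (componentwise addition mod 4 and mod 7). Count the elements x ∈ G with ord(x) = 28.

12

An element (a,b) has order lcm(ord(a), ord(b)); count pairs with lcm equal to 28.
Enumerating gives 12 such elements.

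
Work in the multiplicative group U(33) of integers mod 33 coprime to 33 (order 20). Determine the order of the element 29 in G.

10

Compute successive powers of 29 mod 33: 29, 16, 2, 25, 32, 4, 17, 31, …; 29^10 ≡ 1 (mod 33).
So |⟨29⟩| = 10.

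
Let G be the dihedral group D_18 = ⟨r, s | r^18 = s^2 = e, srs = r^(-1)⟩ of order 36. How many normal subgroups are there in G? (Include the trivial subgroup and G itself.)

9

G has 45 subgroups. Checking conjugation-invariance by order — order 1: 1/1 normal; order 2: 1/19 normal; order 3: 1/1 normal; order 4: 0/9 normal; order 6: 1/7 normal; order 9: 1/1 normal; order 12: 0/3 normal; order 18: 3/3 normal; order 36: 1/1 normal.
Total normal subgroups: 9.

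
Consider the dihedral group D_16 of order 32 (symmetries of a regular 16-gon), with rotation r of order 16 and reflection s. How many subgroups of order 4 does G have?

9

|G| = 32 and 4 | 32, so subgroups of order 4 are possible by Lagrange.
The subgroups of order 4 are: {e, r^8, r^2s, r^10s}; {e, r^8, r^3s, r^11s}; {e, r^4, r^8, r^12}; {e, r^8, r^4s, r^12s}; … (9 in all).
So G has 9 subgroups of order 4.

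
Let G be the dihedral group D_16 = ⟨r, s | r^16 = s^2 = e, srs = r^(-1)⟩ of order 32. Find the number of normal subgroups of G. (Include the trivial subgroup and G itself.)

8

G has 36 subgroups. Checking conjugation-invariance by order — order 1: 1/1 normal; order 2: 1/17 normal; order 4: 1/9 normal; order 8: 1/5 normal; order 16: 3/3 normal; order 32: 1/1 normal.
Total normal subgroups: 8.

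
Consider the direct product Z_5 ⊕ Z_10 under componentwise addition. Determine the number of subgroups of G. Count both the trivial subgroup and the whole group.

16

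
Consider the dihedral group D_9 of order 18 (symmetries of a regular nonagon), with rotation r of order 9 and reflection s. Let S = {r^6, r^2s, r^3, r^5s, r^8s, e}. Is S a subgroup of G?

Yes

|S| = 6 divides |G| = 18, consistent with Lagrange.
S contains the identity, every element's inverse is in S, and S is closed under ·: it is a subgroup.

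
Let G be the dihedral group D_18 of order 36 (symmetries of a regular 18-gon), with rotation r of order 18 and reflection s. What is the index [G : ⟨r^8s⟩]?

18

|⟨r^8s⟩| = 2 and |G| = 36.
By Lagrange, [G : H] = |G|/|H| = 36/2 = 18.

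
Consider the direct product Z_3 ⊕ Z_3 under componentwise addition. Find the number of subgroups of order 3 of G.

|G| = 9 and 3 | 9, so subgroups of order 3 are possible by Lagrange.
The subgroups of order 3 are: {(0,0), (0,1), (0,2)}; {(0,0), (1,0), (2,0)}; {(0,0), (1,1), (2,2)}; {(0,0), (1,2), (2,1)}.
So G has 4 subgroups of order 3.

4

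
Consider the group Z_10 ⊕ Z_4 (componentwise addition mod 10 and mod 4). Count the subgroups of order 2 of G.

|G| = 40 and 2 | 40, so subgroups of order 2 are possible by Lagrange.
The subgroups of order 2 are: {(0,0), (0,2)}; {(0,0), (5,0)}; {(0,0), (5,2)}.
So G has 3 subgroups of order 2.

3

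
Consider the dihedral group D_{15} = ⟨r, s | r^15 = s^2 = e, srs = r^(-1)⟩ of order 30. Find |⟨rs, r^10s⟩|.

10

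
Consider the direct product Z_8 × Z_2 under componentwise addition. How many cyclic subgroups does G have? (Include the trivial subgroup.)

8

Each element a generates a cyclic subgroup ⟨a⟩; distinct elements may generate the same one (a cyclic group of order d has φ(d) generators).
Cyclic subgroups by order — order 1: 1; order 2: 3; order 4: 2; order 8: 2.
Total: 8.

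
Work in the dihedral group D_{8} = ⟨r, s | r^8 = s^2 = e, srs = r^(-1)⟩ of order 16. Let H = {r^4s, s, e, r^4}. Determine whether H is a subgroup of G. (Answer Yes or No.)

|H| = 4 divides |G| = 16, consistent with Lagrange.
H contains the identity, every element's inverse is in H, and H is closed under ·: it is a subgroup.

Yes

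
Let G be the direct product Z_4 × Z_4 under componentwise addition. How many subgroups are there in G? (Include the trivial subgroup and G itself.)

|G| = 16, so by Lagrange every subgroup order divides 16. Divisors: 1, 2, 4, 8, 16.
Subgroups by order — order 1: 1; order 2: 3; order 4: 7; order 8: 3; order 16: 1.
Total: 1 + 3 + 7 + 3 + 1 = 15.

15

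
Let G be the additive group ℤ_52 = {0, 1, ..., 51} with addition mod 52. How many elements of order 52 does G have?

24

In a cyclic group of order 52, the number of elements of order d (for d | 52) is φ(d).
φ(52) = 24.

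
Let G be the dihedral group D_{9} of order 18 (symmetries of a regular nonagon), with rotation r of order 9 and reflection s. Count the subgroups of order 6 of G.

|G| = 18 and 6 | 18, so subgroups of order 6 are possible by Lagrange.
The subgroups of order 6 are: {e, r^3, r^6, r^2s, r^5s, r^8s}; {e, r^3, r^6, s, r^3s, r^6s}; {e, r^3, r^6, rs, r^4s, r^7s}.
So G has 3 subgroups of order 6.

3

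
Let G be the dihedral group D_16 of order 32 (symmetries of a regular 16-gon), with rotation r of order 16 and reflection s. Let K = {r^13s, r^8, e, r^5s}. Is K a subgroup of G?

Yes

|K| = 4 divides |G| = 32, consistent with Lagrange.
K contains the identity, every element's inverse is in K, and K is closed under ·: it is a subgroup.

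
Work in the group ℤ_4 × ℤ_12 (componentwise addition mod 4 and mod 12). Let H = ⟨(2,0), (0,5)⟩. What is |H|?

24

|⟨(2,0)⟩| = 2 and |⟨(0,5)⟩| = 12, so |H| is a multiple of lcm(2, 12) = 12 and divides |G| = 48.
Closing under the operation: H = {(0,0), (0,1), (0,2), (0,3), (0,4), (0,5), (0,6), (0,7), (0,8), (0,9), (0,10), (0,11), (2,0), (2,1), (2,2), (2,3), (2,4), (2,5), (2,6), (2,7), (2,8), (2,9), (2,10), (2,11)}, so |H| = 24.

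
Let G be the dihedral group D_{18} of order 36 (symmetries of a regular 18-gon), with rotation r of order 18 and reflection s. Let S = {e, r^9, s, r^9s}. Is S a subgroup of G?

Yes

|S| = 4 divides |G| = 36, consistent with Lagrange.
S contains the identity, every element's inverse is in S, and S is closed under ·: it is a subgroup.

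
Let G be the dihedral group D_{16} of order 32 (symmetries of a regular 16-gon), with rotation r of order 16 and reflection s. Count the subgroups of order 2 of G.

17

|G| = 32 and 2 | 32, so subgroups of order 2 are possible by Lagrange.
The subgroups of order 2 are: {e, r^10s}; {e, r^11s}; {e, r^12s}; {e, r^13s}; … (17 in all).
So G has 17 subgroups of order 2.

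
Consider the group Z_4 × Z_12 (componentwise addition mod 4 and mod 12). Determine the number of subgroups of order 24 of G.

|G| = 48 and 24 | 48, so subgroups of order 24 are possible by Lagrange.
The subgroups of order 24 are: {(0,0), (0,1), (0,2), (0,3), (0,4), (0,5), (0,6), (0,7), (0,8), (0,9), (0,10), (0,11), (2,0), (2,1), (2,2), (2,3), (2,4), (2,5), (2,6), (2,7), (2,8), (2,9), (2,10), (2,11)}; {(0,0), (0,2), (0,4), (0,6), (0,8), (0,10), (1,0), (1,2), (1,4), (1,6), (1,8), (1,10), (2,0), (2,2), (2,4), (2,6), (2,8), (2,10), (3,0), (3,2), (3,4), (3,6), (3,8), (3,10)}; {(0,0), (0,2), (0,4), (0,6), (0,8), (0,10), (1,1), (1,3), (1,5), (1,7), (1,9), (1,11), (2,0), (2,2), (2,4), (2,6), (2,8), (2,10), (3,1), (3,3), (3,5), (3,7), (3,9), (3,11)}.
So G has 3 subgroups of order 24.

3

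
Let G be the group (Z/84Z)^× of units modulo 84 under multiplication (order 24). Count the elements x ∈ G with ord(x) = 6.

Enumerating element orders in G gives 14 elements of order 6.

14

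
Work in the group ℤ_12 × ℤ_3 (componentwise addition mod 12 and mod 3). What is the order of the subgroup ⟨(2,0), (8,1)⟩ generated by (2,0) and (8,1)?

18

|⟨(2,0)⟩| = 6 and |⟨(8,1)⟩| = 3, so |H| is a multiple of lcm(6, 3) = 6 and divides |G| = 36.
Closing under the operation: H = {(0,0), (0,1), (0,2), (2,0), (2,1), (2,2), (4,0), (4,1), (4,2), (6,0), (6,1), (6,2), (8,0), (8,1), (8,2), (10,0), (10,1), (10,2)}, so |H| = 18.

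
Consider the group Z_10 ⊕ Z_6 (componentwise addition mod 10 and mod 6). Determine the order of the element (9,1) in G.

30

The order of (9,1) in Z_10 × Z_6 is lcm(ord(9) in Z_10, ord(1) in Z_6).
ord(9) = 10 and ord(1) = 6, so |⟨(9,1)⟩| = lcm(10, 6) = 30.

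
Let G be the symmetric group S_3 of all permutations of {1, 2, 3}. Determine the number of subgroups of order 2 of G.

|G| = 6 and 2 | 6, so subgroups of order 2 are possible by Lagrange.
The subgroups of order 2 are: {e, (1 2)}; {e, (1 3)}; {e, (2 3)}.
So G has 3 subgroups of order 2.

3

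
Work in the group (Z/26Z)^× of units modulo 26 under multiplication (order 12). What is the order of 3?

Compute successive powers of 3 mod 26: 3, 9, 1; 3^3 ≡ 1 (mod 26).
So |⟨3⟩| = 3.

3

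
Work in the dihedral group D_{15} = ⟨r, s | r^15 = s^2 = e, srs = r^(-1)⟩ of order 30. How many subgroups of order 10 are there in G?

|G| = 30 and 10 | 30, so subgroups of order 10 are possible by Lagrange.
The subgroups of order 10 are: {e, r^3, r^6, r^9, r^12, rs, r^4s, r^7s, r^10s, r^13s}; {e, r^3, r^6, r^9, r^12, r^2s, r^5s, r^8s, r^11s, r^14s}; {e, r^3, r^6, r^9, r^12, s, r^3s, r^6s, r^9s, r^12s}.
So G has 3 subgroups of order 10.

3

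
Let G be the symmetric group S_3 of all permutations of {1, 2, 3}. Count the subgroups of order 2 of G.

|G| = 6 and 2 | 6, so subgroups of order 2 are possible by Lagrange.
The subgroups of order 2 are: {e, (1 2)}; {e, (1 3)}; {e, (2 3)}.
So G has 3 subgroups of order 2.

3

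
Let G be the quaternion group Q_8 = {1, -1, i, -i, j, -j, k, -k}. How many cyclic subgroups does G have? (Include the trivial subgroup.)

A cyclic subgroup of order d is generated by each of its φ(d) elements of order d, so the cyclic subgroups of order d number (#elements of order d)/φ(d).
Cyclic subgroups by order — order 1: 1; order 2: 1; order 4: 3.
Total: 5.

5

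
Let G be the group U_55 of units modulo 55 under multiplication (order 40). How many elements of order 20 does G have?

Enumerating element orders in G gives 16 elements of order 20.

16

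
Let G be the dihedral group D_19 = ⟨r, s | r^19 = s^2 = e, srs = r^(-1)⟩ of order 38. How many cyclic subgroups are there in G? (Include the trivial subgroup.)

21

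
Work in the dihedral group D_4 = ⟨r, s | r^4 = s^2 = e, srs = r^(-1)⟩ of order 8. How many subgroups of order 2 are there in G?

|G| = 8 and 2 | 8, so subgroups of order 2 are possible by Lagrange.
The subgroups of order 2 are: {e, r^2}; {e, r^2s}; {e, r^3s}; {e, rs}; … (5 in all).
So G has 5 subgroups of order 2.

5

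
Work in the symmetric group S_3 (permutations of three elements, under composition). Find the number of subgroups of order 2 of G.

3

|G| = 6 and 2 | 6, so subgroups of order 2 are possible by Lagrange.
The subgroups of order 2 are: {e, (1 2)}; {e, (1 3)}; {e, (2 3)}.
So G has 3 subgroups of order 2.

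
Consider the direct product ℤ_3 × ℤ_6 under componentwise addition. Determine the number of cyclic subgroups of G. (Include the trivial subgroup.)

10

Each element a generates a cyclic subgroup ⟨a⟩; distinct elements may generate the same one (a cyclic group of order d has φ(d) generators).
Cyclic subgroups by order — order 1: 1; order 2: 1; order 3: 4; order 6: 4.
Total: 10.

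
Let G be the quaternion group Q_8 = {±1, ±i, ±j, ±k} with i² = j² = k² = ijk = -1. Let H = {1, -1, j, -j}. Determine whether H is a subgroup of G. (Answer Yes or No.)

|H| = 4 divides |G| = 8, consistent with Lagrange.
H contains the identity, every element's inverse is in H, and H is closed under ·: it is a subgroup.
In fact H = ⟨j⟩.

Yes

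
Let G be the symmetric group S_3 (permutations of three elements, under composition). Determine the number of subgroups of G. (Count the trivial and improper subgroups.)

|G| = 6, so by Lagrange every subgroup order divides 6. Divisors: 1, 2, 3, 6.
Subgroups by order — order 1: 1; order 2: 3; order 3: 1; order 6: 1.
Total: 1 + 3 + 1 + 1 = 6.

6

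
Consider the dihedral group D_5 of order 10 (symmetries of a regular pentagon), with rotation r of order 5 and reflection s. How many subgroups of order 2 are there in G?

5

|G| = 10 and 2 | 10, so subgroups of order 2 are possible by Lagrange.
The subgroups of order 2 are: {e, r^2s}; {e, r^3s}; {e, r^4s}; {e, rs}; … (5 in all).
So G has 5 subgroups of order 2.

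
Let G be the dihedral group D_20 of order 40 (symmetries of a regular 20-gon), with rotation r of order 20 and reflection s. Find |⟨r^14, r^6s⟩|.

|⟨r^14⟩| = 10 and |⟨r^6s⟩| = 2, so |H| is a multiple of lcm(10, 2) = 10 and divides |G| = 40.
Closing under the operation: H = {e, r^2, r^4, r^6, r^8, r^10, r^12, r^14, r^16, r^18, s, r^2s, r^4s, r^6s, r^8s, r^10s, r^12s, r^14s, r^16s, r^18s}, so |H| = 20.

20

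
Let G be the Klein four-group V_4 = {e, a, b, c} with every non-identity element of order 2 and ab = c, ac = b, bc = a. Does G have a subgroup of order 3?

No

3 does not divide |G| = 4, so by Lagrange no subgroup of order 3 exists.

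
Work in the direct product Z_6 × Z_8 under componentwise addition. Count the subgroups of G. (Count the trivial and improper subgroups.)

22

|G| = 48, so by Lagrange every subgroup order divides 48. Divisors: 1, 2, 3, 4, 6, 8, 12, 16, 24, 48.
Subgroups by order — order 1: 1; order 2: 3; order 3: 1; order 4: 3; order 6: 3; order 8: 3; order 12: 3; order 16: 1; order 24: 3; order 48: 1.
Total: 1 + 3 + 1 + 3 + 3 + 3 + 3 + 1 + 3 + 1 = 22.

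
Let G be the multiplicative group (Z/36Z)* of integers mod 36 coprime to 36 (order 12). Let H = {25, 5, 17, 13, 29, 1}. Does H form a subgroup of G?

Yes

|H| = 6 divides |G| = 12, consistent with Lagrange.
H contains the identity, every element's inverse is in H, and H is closed under ·: it is a subgroup.
In fact H = ⟨29⟩.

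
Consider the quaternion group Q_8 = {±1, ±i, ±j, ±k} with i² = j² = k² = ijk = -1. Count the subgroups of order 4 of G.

3

|G| = 8 and 4 | 8, so subgroups of order 4 are possible by Lagrange.
The subgroups of order 4 are: {1, -1, i, -i}; {1, -1, j, -j}; {1, -1, k, -k}.
So G has 3 subgroups of order 4.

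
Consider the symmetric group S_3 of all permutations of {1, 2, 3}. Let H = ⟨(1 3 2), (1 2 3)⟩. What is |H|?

|⟨(1 3 2)⟩| = 3 and |⟨(1 2 3)⟩| = 3, so |H| is a multiple of lcm(3, 3) = 3 and divides |G| = 6.
Closing under the operation: H = {e, (1 2 3), (1 3 2)}, so |H| = 3.

3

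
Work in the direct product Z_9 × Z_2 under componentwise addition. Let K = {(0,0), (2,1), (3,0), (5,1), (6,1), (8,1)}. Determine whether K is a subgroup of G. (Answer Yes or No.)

No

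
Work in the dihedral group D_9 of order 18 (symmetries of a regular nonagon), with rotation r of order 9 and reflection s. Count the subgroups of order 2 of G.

|G| = 18 and 2 | 18, so subgroups of order 2 are possible by Lagrange.
The subgroups of order 2 are: {e, r^2s}; {e, r^3s}; {e, r^4s}; {e, r^5s}; … (9 in all).
So G has 9 subgroups of order 2.

9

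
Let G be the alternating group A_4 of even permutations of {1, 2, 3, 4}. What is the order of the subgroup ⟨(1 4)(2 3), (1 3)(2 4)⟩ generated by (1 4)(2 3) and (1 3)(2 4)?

|⟨(1 4)(2 3)⟩| = 2 and |⟨(1 3)(2 4)⟩| = 2, so |H| is a multiple of lcm(2, 2) = 2 and divides |G| = 12.
Closing under the operation: H = {e, (1 2)(3 4), (1 3)(2 4), (1 4)(2 3)}, so |H| = 4.

4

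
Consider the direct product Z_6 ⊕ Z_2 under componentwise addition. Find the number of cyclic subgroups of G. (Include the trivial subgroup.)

Each element a generates a cyclic subgroup ⟨a⟩; distinct elements may generate the same one (a cyclic group of order d has φ(d) generators).
Cyclic subgroups by order — order 1: 1; order 2: 3; order 3: 1; order 6: 3.
Total: 8.

8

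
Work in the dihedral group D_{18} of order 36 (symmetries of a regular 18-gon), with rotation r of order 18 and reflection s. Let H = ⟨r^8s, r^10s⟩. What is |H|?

|⟨r^8s⟩| = 2 and |⟨r^10s⟩| = 2, so |H| is a multiple of lcm(2, 2) = 2 and divides |G| = 36.
Closing under the operation: H = {e, r^2, r^4, r^6, r^8, r^10, r^12, r^14, r^16, s, r^2s, r^4s, r^6s, r^8s, r^10s, r^12s, r^14s, r^16s}, so |H| = 18.

18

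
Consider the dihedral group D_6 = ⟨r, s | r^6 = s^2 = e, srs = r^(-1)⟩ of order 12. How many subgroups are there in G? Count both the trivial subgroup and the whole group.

16

|G| = 12, so by Lagrange every subgroup order divides 12. Divisors: 1, 2, 3, 4, 6, 12.
Subgroups by order — order 1: 1; order 2: 7; order 3: 1; order 4: 3; order 6: 3; order 12: 1.
Total: 1 + 7 + 1 + 3 + 3 + 1 = 16.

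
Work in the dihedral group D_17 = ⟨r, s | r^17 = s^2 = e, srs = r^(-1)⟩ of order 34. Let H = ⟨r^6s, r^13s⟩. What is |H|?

34

|⟨r^6s⟩| = 2 and |⟨r^13s⟩| = 2, so |H| is a multiple of lcm(2, 2) = 2 and divides |G| = 34.
Closing {r^6s, r^13s} under the group operation gives all of G, so |H| = 34.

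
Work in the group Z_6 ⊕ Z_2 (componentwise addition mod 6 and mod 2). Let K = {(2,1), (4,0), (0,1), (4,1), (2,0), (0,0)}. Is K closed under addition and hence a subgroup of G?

Yes

|K| = 6 divides |G| = 12, consistent with Lagrange.
K contains the identity, every element's inverse is in K, and K is closed under +: it is a subgroup.
In fact K = ⟨(2,1)⟩.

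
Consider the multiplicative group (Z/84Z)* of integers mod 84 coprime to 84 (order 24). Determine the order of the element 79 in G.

Compute successive powers of 79 mod 84: 79, 25, 43, 37, 67, 1; 79^6 ≡ 1 (mod 84).
So |⟨79⟩| = 6.

6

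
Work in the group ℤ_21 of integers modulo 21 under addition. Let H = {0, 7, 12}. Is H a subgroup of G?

No

12 ∈ H but its inverse 9 ∉ H, so H is not a subgroup.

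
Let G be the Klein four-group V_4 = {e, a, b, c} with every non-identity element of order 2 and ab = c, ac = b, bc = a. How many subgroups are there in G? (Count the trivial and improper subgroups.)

5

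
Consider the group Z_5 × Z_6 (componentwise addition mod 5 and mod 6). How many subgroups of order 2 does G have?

|G| = 30 and 2 | 30, so subgroups of order 2 are possible by Lagrange.
The subgroups of order 2 are: {(0,0), (0,3)}.
So G has 1 subgroup of order 2.

1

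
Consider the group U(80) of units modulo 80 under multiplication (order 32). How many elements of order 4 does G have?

24

Enumerating element orders in G gives 24 elements of order 4.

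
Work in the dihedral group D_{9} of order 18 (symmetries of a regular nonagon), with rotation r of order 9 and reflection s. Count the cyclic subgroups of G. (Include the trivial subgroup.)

12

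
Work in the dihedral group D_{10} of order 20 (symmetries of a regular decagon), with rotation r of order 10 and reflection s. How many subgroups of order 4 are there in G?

5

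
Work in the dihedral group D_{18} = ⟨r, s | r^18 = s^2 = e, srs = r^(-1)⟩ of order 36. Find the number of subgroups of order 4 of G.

9

|G| = 36 and 4 | 36, so subgroups of order 4 are possible by Lagrange.
The subgroups of order 4 are: {e, r^9, rs, r^10s}; {e, r^9, r^2s, r^11s}; {e, r^9, r^3s, r^12s}; {e, r^9, r^4s, r^13s}; … (9 in all).
So G has 9 subgroups of order 4.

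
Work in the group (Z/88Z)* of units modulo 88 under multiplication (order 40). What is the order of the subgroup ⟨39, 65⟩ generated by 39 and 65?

|⟨39⟩| = 10 and |⟨65⟩| = 2, so |H| is a multiple of lcm(10, 2) = 10 and divides |G| = 40.
Closing under the operation: H = {1, 7, 9, 15, 17, 23, 25, 31, 39, 41, 47, 49, 57, 63, 65, 71, 73, 79, 81, 87}, so |H| = 20.

20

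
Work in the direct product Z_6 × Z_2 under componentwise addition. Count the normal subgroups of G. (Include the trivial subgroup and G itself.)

G is abelian, so every subgroup is normal.
G has 10 subgroups in total, hence 10 normal subgroups.

10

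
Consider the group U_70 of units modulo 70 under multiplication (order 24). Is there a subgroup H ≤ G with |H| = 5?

5 does not divide |G| = 24, so by Lagrange no subgroup of order 5 exists.

No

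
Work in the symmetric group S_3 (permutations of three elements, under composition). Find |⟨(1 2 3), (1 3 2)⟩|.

3

|⟨(1 2 3)⟩| = 3 and |⟨(1 3 2)⟩| = 3, so |H| is a multiple of lcm(3, 3) = 3 and divides |G| = 6.
Closing under the operation: H = {e, (1 2 3), (1 3 2)}, so |H| = 3.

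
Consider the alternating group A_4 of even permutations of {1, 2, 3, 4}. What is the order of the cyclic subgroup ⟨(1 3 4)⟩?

3

Computing powers of (1 3 4): the smallest k with ((1 3 4))^k = e is k = 3.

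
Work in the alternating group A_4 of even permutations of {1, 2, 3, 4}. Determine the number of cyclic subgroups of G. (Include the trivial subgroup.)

Each element a generates a cyclic subgroup ⟨a⟩; distinct elements may generate the same one (a cyclic group of order d has φ(d) generators).
Cyclic subgroups by order — order 1: 1; order 2: 3; order 3: 4.
Total: 8.

8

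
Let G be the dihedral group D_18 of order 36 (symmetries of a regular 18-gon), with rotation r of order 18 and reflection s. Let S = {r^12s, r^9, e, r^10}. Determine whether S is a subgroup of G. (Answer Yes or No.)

No

r^10 ∈ S but its inverse r^8 ∉ S, so S is not a subgroup.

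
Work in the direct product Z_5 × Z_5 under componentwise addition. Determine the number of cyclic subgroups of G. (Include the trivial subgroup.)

7

Group the elements of G by the cyclic subgroup they generate; each cyclic subgroup of order d accounts for φ(d) elements.
Cyclic subgroups by order — order 1: 1; order 5: 6.
Total: 7.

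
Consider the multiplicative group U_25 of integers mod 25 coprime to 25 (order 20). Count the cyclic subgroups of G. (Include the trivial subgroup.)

6

Group the elements of G by the cyclic subgroup they generate; each cyclic subgroup of order d accounts for φ(d) elements.
Cyclic subgroups by order — order 1: 1; order 2: 1; order 4: 1; order 5: 1; order 10: 1; order 20: 1.
Total: 6.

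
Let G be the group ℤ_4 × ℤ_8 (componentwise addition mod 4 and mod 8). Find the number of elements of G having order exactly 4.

An element (a,b) has order lcm(ord(a), ord(b)); count pairs with lcm equal to 4.
Enumerating gives 12 such elements.

12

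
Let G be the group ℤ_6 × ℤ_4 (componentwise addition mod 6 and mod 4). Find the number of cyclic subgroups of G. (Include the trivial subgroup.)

Group the elements of G by the cyclic subgroup they generate; each cyclic subgroup of order d accounts for φ(d) elements.
Cyclic subgroups by order — order 1: 1; order 2: 3; order 3: 1; order 4: 2; order 6: 3; order 12: 2.
Total: 12.

12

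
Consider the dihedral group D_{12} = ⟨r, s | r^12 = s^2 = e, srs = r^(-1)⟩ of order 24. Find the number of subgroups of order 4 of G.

7

|G| = 24 and 4 | 24, so subgroups of order 4 are possible by Lagrange.
The subgroups of order 4 are: {e, r^6, r^4s, r^10s}; {e, r^6, r^5s, r^11s}; {e, r^6, r^2s, r^8s}; {e, r^3, r^6, r^9}; … (7 in all).
So G has 7 subgroups of order 4.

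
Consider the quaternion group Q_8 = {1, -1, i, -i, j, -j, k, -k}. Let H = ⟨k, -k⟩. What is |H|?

4

|⟨k⟩| = 4 and |⟨-k⟩| = 4, so |H| is a multiple of lcm(4, 4) = 4 and divides |G| = 8.
Closing under the operation: H = {1, -1, k, -k}, so |H| = 4.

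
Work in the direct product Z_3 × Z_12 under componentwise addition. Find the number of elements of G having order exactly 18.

An element (a,b) has order lcm(ord(a), ord(b)); count pairs with lcm equal to 18.
Enumerating gives 0 such elements.

0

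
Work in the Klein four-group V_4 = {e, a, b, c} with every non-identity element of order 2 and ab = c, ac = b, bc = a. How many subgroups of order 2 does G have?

|G| = 4 and 2 | 4, so subgroups of order 2 are possible by Lagrange.
The subgroups of order 2 are: {e, a}; {e, b}; {e, c}.
So G has 3 subgroups of order 2.

3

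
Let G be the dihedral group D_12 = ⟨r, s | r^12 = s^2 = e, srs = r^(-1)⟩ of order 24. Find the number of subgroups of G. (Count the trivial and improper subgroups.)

|G| = 24, so by Lagrange every subgroup order divides 24. Divisors: 1, 2, 3, 4, 6, 8, 12, 24.
Subgroups by order — order 1: 1; order 2: 13; order 3: 1; order 4: 7; order 6: 5; order 8: 3; order 12: 3; order 24: 1.
Total: 1 + 13 + 1 + 7 + 5 + 3 + 3 + 1 = 34.

34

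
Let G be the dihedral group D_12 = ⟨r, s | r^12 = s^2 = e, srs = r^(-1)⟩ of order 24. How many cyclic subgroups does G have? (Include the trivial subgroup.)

A cyclic subgroup of order d is generated by each of its φ(d) elements of order d, so the cyclic subgroups of order d number (#elements of order d)/φ(d).
Cyclic subgroups by order — order 1: 1; order 2: 13; order 3: 1; order 4: 1; order 6: 1; order 12: 1.
Total: 18.

18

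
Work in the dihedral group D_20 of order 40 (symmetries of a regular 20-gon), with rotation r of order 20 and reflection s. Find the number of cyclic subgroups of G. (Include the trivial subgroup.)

26

A cyclic subgroup of order d is generated by each of its φ(d) elements of order d, so the cyclic subgroups of order d number (#elements of order d)/φ(d).
Cyclic subgroups by order — order 1: 1; order 2: 21; order 4: 1; order 5: 1; order 10: 1; order 20: 1.
Total: 26.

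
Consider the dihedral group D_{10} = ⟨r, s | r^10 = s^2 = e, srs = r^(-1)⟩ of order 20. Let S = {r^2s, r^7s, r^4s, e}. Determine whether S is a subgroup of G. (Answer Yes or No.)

No

Closure fails: r^4s · r^2s = r^2 ∉ S. So S is not a subgroup.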